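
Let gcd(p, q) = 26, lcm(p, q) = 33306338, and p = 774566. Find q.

p·q = gcd·lcm = 26·33306338 = 865964788, so q = 865964788/774566 = 1118.

1118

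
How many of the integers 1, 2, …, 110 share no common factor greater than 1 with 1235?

77

1235 = 5·13·19. Inclusion–exclusion on these primes:
110 − ⌊110/5⌋ − ⌊110/13⌋ − ⌊110/19⌋ + ⌊110/65⌋ + ⌊110/95⌋ + ⌊110/247⌋ − ⌊110/1235⌋ = 77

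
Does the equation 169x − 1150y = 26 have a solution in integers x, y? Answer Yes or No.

By Bézout, 169x − 1150y = 26 has integer solutions iff gcd(169, 1150) | 26.
Euclid: 1150 = 6·169 + 136; 169 = 1·136 + 33; 136 = 4·33 + 4; 33 = 8·4 + 1; 4 = 4·1 + 0. gcd = 1; 26 mod 1 = 0. Yes.

Yes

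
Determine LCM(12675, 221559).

5538975

gcd first: 221559 = 17·12675 + 6084; 12675 = 2·6084 + 507; 6084 = 12·507 + 0 → gcd = 507
lcm = 12675·221559/gcd = 2808260325/507 = 5538975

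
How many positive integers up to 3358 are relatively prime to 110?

110 = 2·5·11. Inclusion–exclusion on these primes:
3358 − ⌊3358/2⌋ − ⌊3358/5⌋ − ⌊3358/11⌋ + ⌊3358/10⌋ + ⌊3358/22⌋ + ⌊3358/55⌋ − ⌊3358/110⌋ = 1221

1221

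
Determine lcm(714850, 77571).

gcd first: 714850 = 9·77571 + 16711; 77571 = 4·16711 + 10727; 16711 = 1·10727 + 5984; 10727 = 1·5984 + 4743; 5984 = 1·4743 + 1241; 4743 = 3·1241 + 1020; 1241 = 1·1020 + 221; 1020 = 4·221 + 136; 221 = 1·136 + 85; 136 = 1·85 + 51; 85 = 1·51 + 34; 51 = 1·34 + 17; 34 = 2·17 + 0 → gcd = 17
lcm = 714850·77571/gcd = 55451629350/17 = 3261860550

3261860550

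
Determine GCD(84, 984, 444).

gcd(84, 984): 984 = 11·84 + 60; 84 = 1·60 + 24; 60 = 2·24 + 12; 24 = 2·12 + 0 → 12
gcd(12, 444): 444 = 37·12 + 0 → 12

12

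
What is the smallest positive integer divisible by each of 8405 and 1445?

gcd first: 8405 = 5·1445 + 1180; 1445 = 1·1180 + 265; 1180 = 4·265 + 120; 265 = 2·120 + 25; 120 = 4·25 + 20; 25 = 1·20 + 5; 20 = 4·5 + 0 → gcd = 5
lcm = 8405·1445/gcd = 12145225/5 = 2429045

2429045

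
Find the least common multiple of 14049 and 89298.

14049 = 3² · 7 · 223; 89298 = 2 · 3² · 11² · 41
max exponents: 2 · 3² · 7 · 11² · 41 · 223 = 139394178

139394178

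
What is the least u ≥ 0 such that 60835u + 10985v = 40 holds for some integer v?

Euclid: 60835 = 5·10985 + 5910; 10985 = 1·5910 + 5075; 5910 = 1·5075 + 835; 5075 = 6·835 + 65; 835 = 12·65 + 55; 65 = 1·55 + 10; 55 = 5·10 + 5; 10 = 2·5 + 0 → gcd = 5; 40 = 5·8.
Back-substitution yields 60835·(1013) + 10985·(-5610) = 5, so one solution is u = 1013·8 = 8104, v = -5610·8 = -44880.
Solutions in u differ by 10985/5 = 2197; the one in [0, 2197) is 8104 mod 2197 = 1513.

1513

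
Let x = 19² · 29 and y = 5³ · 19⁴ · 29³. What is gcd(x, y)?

min exponent per shared prime: 19² · 29 = 10469

10469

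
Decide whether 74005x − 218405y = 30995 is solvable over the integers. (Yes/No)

By Bézout, 74005x − 218405y = 30995 has integer solutions iff gcd(74005, 218405) | 30995.
Euclid: 218405 = 2·74005 + 70395; 74005 = 1·70395 + 3610; 70395 = 19·3610 + 1805; 3610 = 2·1805 + 0. gcd = 1805; 30995 mod 1805 = 310. No.

No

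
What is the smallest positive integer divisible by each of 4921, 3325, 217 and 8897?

lcm(4921, 3325) = 4921·3325/gcd = 16362325/133 = 123025
lcm(123025, 217) = 123025·217/gcd = 26696425/7 = 3813775
lcm(3813775, 8897) = 3813775·8897/gcd = 33931156175/217 = 156364775

156364775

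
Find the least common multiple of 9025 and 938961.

23474025

9025 = 5² · 19²; 938961 = 3² · 17² · 19²
max exponents: 3² · 5² · 17² · 19² = 23474025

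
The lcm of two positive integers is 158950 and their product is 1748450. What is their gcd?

11

From gcd × lcm = pq: gcd = 1748450 / 158950 = 11.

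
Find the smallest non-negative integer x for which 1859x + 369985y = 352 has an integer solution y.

32043

Euclid: 369985 = 199·1859 + 44; 1859 = 42·44 + 11; 44 = 4·11 + 0 → gcd = 11; 352 = 11·32.
Back-substitution yields 1859·(8359) + 369985·(-42) = 11, so one solution is x = 8359·32 = 267488, y = -42·32 = -1344.
Solutions in x differ by 369985/11 = 33635; the one in [0, 33635) is 267488 mod 33635 = 32043.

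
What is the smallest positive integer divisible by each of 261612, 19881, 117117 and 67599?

261612 = 2² · 3² · 13² · 43; 19881 = 3² · 47²; 117117 = 3² · 7 · 11 · 13²; 67599 = 3² · 7 · 29 · 37
lcm takes max exponent of each prime: 2² · 3² · 7 · 11 · 13² · 29 · 37 · 43 · 47² = 47746750919868

47746750919868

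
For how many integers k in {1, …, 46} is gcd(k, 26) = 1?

21

26 = 2·13. Inclusion–exclusion on these primes:
46 − ⌊46/2⌋ − ⌊46/13⌋ + ⌊46/26⌋ = 21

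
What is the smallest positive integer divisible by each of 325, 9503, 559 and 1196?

21856900

lcm(325, 9503) = 325·9503/gcd = 3088475/13 = 237575
lcm(237575, 559) = 237575·559/gcd = 132804425/559 = 237575
lcm(237575, 1196) = 237575·1196/gcd = 284139700/13 = 21856900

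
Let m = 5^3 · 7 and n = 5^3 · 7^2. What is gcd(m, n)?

875

min exponent per shared prime: 5^3 · 7 = 875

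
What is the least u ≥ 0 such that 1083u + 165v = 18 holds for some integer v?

41

gcd(1083, 165) = 3 (Euclid: 1083 = 6·165 + 93; 165 = 1·93 + 72; 93 = 1·72 + 21; 72 = 3·21 + 9; 21 = 2·9 + 3; 9 = 3·3 + 0), and 3 | 18.
Extended Euclid: 1083·(16) + 165·(-105) = 3. Scale by 6: u₀ = 96.
General solution u = u₀ + 55t; reducing mod 55 gives u = 41 (and v = -269).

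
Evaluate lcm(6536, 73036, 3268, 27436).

2267475656

6536 = 2³ · 19 · 43; 73036 = 2² · 19 · 31²; 3268 = 2² · 19 · 43; 27436 = 2² · 19³
lcm takes max exponent of each prime: 2³ · 19³ · 31² · 43 = 2267475656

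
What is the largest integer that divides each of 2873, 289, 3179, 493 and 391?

17

gcd(2873, 289): 2873 = 9·289 + 272; 289 = 1·272 + 17; 272 = 16·17 + 0 → 17
gcd(17, 3179): 3179 = 187·17 + 0 → 17
gcd(17, 493): 493 = 29·17 + 0 → 17
gcd(17, 391): 391 = 23·17 + 0 → 17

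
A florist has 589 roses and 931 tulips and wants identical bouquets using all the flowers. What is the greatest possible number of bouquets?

Euclid: 931 = 1·589 + 342; 589 = 1·342 + 247; 342 = 1·247 + 95; 247 = 2·95 + 57; 95 = 1·57 + 38; 57 = 1·38 + 19; 38 = 2·19 + 0. Last nonzero remainder: 19.

19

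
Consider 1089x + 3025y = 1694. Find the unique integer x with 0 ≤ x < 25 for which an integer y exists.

21

Euclid: 3025 = 2·1089 + 847; 1089 = 1·847 + 242; 847 = 3·242 + 121; 242 = 2·121 + 0 → gcd = 121; 1694 = 121·14.
Back-substitution yields 1089·(-11) + 3025·(4) = 121, so one solution is x = -11·14 = -154, y = 4·14 = 56.
Solutions in x differ by 3025/121 = 25; the one in [0, 25) is -154 mod 25 = 21.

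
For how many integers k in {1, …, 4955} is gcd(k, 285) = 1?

2504

Prime factors of 285: 3, 5, 19. Count integers ≤ 4955 divisible by none of them.
By inclusion–exclusion: 4955 − ⌊4955/3⌋ − ⌊4955/5⌋ − ⌊4955/19⌋ + ⌊4955/15⌋ + ⌊4955/57⌋ + ⌊4955/95⌋ − ⌊4955/285⌋ = 2504.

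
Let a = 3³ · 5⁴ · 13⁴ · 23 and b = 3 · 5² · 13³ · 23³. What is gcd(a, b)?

3789825

min exponent per shared prime: 3 · 5² · 13³ · 23 = 3789825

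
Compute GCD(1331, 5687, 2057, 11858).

121

1331 = 11³; 5687 = 11² · 47; 2057 = 11² · 17; 11858 = 2 · 7² · 11²
gcd takes min exponent of each prime: 11² = 121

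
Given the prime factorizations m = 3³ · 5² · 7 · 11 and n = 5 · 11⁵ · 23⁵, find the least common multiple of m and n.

4897838026429425

max exponent per prime: 3³ · 5² · 7 · 11⁵ · 23⁵ = 4897838026429425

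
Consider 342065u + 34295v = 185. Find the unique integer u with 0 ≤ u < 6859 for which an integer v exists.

Euclid: 342065 = 9·34295 + 33410; 34295 = 1·33410 + 885; 33410 = 37·885 + 665; 885 = 1·665 + 220; 665 = 3·220 + 5; 220 = 44·5 + 0 → gcd = 5; 185 = 5·37.
Back-substitution yields 342065·(155) + 34295·(-1546) = 5, so one solution is u = 155·37 = 5735, v = -1546·37 = -57202.
Solutions in u differ by 34295/5 = 6859; the one in [0, 6859) is 5735 mod 6859 = 5735.

5735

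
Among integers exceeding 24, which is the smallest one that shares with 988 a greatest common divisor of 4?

gcd(t, 988) = 4 forces 4 | t; write t = 4s. Then gcd(4s, 4·247) = 4·gcd(s, 247), so need gcd(s, 247) = 1.
4s > 24 gives s ≥ 7. The least s ≥ 7 coprime to 247 is 7, so t = 4·7 = 28.

28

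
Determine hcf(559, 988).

559 = 13 · 43
988 = 2² · 13 · 19
Common: 13 = 13

13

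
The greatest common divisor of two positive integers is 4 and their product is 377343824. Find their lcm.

94335956

gcd·lcm = product, so lcm = 377343824/4 = 94335956.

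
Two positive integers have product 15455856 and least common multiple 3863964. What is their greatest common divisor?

4

From gcd × lcm = pq: gcd = 15455856 / 3863964 = 4.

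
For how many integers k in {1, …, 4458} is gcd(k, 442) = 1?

1937

Prime factors of 442: 2, 13, 17. Count integers ≤ 4458 divisible by none of them.
By inclusion–exclusion: 4458 − ⌊4458/2⌋ − ⌊4458/13⌋ − ⌊4458/17⌋ + ⌊4458/26⌋ + ⌊4458/34⌋ + ⌊4458/221⌋ − ⌊4458/442⌋ = 1937.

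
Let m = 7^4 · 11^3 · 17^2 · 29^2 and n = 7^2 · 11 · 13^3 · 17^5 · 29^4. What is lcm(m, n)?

7050775243199277308719

max exponent per prime: 7^4 · 11^3 · 13^3 · 17^5 · 29^4 = 7050775243199277308719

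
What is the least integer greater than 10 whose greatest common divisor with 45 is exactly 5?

gcd(m, 45) = 5 forces 5 | m; write m = 5s. Then gcd(5s, 5·9) = 5·gcd(s, 9), so need gcd(s, 9) = 1.
5s > 10 gives s ≥ 3. The least s ≥ 3 coprime to 9 is 4, so m = 5·4 = 20.

20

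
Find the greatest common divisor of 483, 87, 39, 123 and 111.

3

483 = 3 · 7 · 23; 87 = 3 · 29; 39 = 3 · 13; 123 = 3 · 41; 111 = 3 · 37
gcd takes min exponent of each prime: 3 = 3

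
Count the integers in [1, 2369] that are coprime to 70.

70 = 2·5·7. Inclusion–exclusion on these primes:
2369 − ⌊2369/2⌋ − ⌊2369/5⌋ − ⌊2369/7⌋ + ⌊2369/10⌋ + ⌊2369/14⌋ + ⌊2369/35⌋ − ⌊2369/70⌋ = 813

813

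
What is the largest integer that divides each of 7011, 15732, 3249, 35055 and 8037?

171

gcd(7011, 15732): 15732 = 2·7011 + 1710; 7011 = 4·1710 + 171; 1710 = 10·171 + 0 → 171
gcd(171, 3249): 3249 = 19·171 + 0 → 171
gcd(171, 35055): 35055 = 205·171 + 0 → 171
gcd(171, 8037): 8037 = 47·171 + 0 → 171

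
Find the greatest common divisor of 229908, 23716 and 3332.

gcd(229908, 23716): 229908 = 9·23716 + 16464; 23716 = 1·16464 + 7252; 16464 = 2·7252 + 1960; 7252 = 3·1960 + 1372; 1960 = 1·1372 + 588; 1372 = 2·588 + 196; 588 = 3·196 + 0 → 196
gcd(196, 3332): 3332 = 17·196 + 0 → 196

196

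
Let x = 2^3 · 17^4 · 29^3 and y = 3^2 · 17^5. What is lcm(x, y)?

max exponent per prime: 2^3 · 3^2 · 17^5 · 29^3 = 2493280250856

2493280250856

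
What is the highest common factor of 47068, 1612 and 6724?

gcd(47068, 1612): 47068 = 29·1612 + 320; 1612 = 5·320 + 12; 320 = 26·12 + 8; 12 = 1·8 + 4; 8 = 2·4 + 0 → 4
gcd(4, 6724): 6724 = 1681·4 + 0 → 4

4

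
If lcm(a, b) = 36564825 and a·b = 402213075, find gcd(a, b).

11

gcd·lcm = product, so gcd = 402213075/36564825 = 11.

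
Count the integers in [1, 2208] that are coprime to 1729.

Prime factors of 1729: 7, 13, 19. Count integers ≤ 2208 divisible by none of them.
By inclusion–exclusion: 2208 − ⌊2208/7⌋ − ⌊2208/13⌋ − ⌊2208/19⌋ + ⌊2208/91⌋ + ⌊2208/133⌋ + ⌊2208/247⌋ − ⌊2208/1729⌋ = 1655.

1655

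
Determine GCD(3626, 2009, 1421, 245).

49

gcd(3626, 2009): 3626 = 1·2009 + 1617; 2009 = 1·1617 + 392; 1617 = 4·392 + 49; 392 = 8·49 + 0 → 49
gcd(49, 1421): 1421 = 29·49 + 0 → 49
gcd(49, 245): 245 = 5·49 + 0 → 49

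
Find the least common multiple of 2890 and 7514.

37570

gcd first: 7514 = 2·2890 + 1734; 2890 = 1·1734 + 1156; 1734 = 1·1156 + 578; 1156 = 2·578 + 0 → gcd = 578
lcm = 2890·7514/gcd = 21715460/578 = 37570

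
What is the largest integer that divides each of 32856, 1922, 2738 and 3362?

gcd(32856, 1922): 32856 = 17·1922 + 182; 1922 = 10·182 + 102; 182 = 1·102 + 80; 102 = 1·80 + 22; 80 = 3·22 + 14; 22 = 1·14 + 8; 14 = 1·8 + 6; 8 = 1·6 + 2; 6 = 3·2 + 0 → 2
gcd(2, 2738): 2738 = 1369·2 + 0 → 2
gcd(2, 3362): 3362 = 1681·2 + 0 → 2

2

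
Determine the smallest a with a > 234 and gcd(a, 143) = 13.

Multiples of 13 above 234: 13·19, 13·20, … . Need the cofactor coprime to 143/13 = 11.
Checking s = 19, 20, … the first with gcd(s, 11) = 1 is s = 19, giving 247.

247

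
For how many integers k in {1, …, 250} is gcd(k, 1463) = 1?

185

Prime factors of 1463: 7, 11, 19. Count integers ≤ 250 divisible by none of them.
By inclusion–exclusion: 250 − ⌊250/7⌋ − ⌊250/11⌋ − ⌊250/19⌋ + ⌊250/77⌋ + ⌊250/133⌋ + ⌊250/209⌋ − ⌊250/1463⌋ = 185.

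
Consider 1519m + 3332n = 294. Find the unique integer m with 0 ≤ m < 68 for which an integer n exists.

gcd(1519, 3332) = 49 (Euclid: 3332 = 2·1519 + 294; 1519 = 5·294 + 49; 294 = 6·49 + 0), and 49 | 294.
Extended Euclid: 1519·(11) + 3332·(-5) = 49. Scale by 6: m₀ = 66.
General solution m = m₀ + 68t; reducing mod 68 gives m = 66 (and n = -30).

66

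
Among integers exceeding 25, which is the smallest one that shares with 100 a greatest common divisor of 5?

35

Multiples of 5 above 25: 5·6, 5·7, … . Need the cofactor coprime to 100/5 = 20.
Checking s = 6, 7, … the first with gcd(s, 20) = 1 is s = 7, giving 35.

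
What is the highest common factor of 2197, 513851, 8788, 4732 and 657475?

13

2197 = 13³; 513851 = 13 · 29² · 47; 8788 = 2² · 13³; 4732 = 2² · 7 · 13²; 657475 = 5² · 7 · 13 · 17²
gcd takes min exponent of each prime: 13 = 13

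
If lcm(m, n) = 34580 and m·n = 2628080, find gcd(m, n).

76

gcd·lcm = product, so gcd = 2628080/34580 = 76.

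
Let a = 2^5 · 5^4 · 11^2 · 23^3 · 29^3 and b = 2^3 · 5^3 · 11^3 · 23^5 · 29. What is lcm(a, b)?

max exponent per prime: 2^5 · 5^4 · 11^3 · 23^5 · 29^3 = 4178700306146740000

4178700306146740000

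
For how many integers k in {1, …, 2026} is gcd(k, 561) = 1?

Prime factors of 561: 3, 11, 17. Count integers ≤ 2026 divisible by none of them.
By inclusion–exclusion: 2026 − ⌊2026/3⌋ − ⌊2026/11⌋ − ⌊2026/17⌋ + ⌊2026/33⌋ + ⌊2026/51⌋ + ⌊2026/187⌋ − ⌊2026/561⌋ = 1155.

1155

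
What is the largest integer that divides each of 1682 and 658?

Euclid: 1682 = 2·658 + 366; 658 = 1·366 + 292; 366 = 1·292 + 74; 292 = 3·74 + 70; 74 = 1·70 + 4; 70 = 17·4 + 2; 4 = 2·2 + 0. Last nonzero remainder: 2.

2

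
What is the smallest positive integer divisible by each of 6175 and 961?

6175 = 5² · 13 · 19; 961 = 31²
max exponents: 5² · 13 · 19 · 31² = 5934175

5934175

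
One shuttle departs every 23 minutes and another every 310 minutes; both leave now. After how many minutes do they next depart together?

gcd first: 310 = 13·23 + 11; 23 = 2·11 + 1; 11 = 11·1 + 0 → gcd = 1
lcm = 23·310/gcd = 7130/1 = 7130

7130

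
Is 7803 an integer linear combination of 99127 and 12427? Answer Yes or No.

Yes

gcd(99127, 12427): 99127 = 7·12427 + 12138; 12427 = 1·12138 + 289; 12138 = 42·289 + 0 → 289
289 divides 7803, so a solution exists.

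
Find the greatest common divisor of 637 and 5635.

49

637 = 7² · 13
5635 = 5 · 7² · 23
Common: 7² = 49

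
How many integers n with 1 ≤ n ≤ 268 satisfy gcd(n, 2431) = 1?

Prime factors of 2431: 11, 13, 17. Count integers ≤ 268 divisible by none of them.
By inclusion–exclusion: 268 − ⌊268/11⌋ − ⌊268/13⌋ − ⌊268/17⌋ + ⌊268/143⌋ + ⌊268/187⌋ + ⌊268/221⌋ − ⌊268/2431⌋ = 212.

212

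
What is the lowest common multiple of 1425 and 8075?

gcd first: 8075 = 5·1425 + 950; 1425 = 1·950 + 475; 950 = 2·475 + 0 → gcd = 475
lcm = 1425·8075/gcd = 11506875/475 = 24225

24225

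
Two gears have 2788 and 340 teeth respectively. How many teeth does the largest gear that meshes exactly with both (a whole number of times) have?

68

Euclid: 2788 = 8·340 + 68; 340 = 5·68 + 0. Last nonzero remainder: 68.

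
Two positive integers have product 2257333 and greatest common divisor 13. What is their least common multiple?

173641

gcd·lcm = product, so lcm = 2257333/13 = 173641.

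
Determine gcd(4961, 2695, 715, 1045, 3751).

4961 = 11² · 41; 2695 = 5 · 7² · 11; 715 = 5 · 11 · 13; 1045 = 5 · 11 · 19; 3751 = 11² · 31
gcd takes min exponent of each prime: 11 = 11

11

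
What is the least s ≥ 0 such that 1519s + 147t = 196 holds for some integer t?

1

gcd(1519, 147) = 49 (Euclid: 1519 = 10·147 + 49; 147 = 3·49 + 0), and 49 | 196.
Extended Euclid: 1519·(1) + 147·(-10) = 49. Scale by 4: s₀ = 4.
General solution s = s₀ + 3k; reducing mod 3 gives s = 1 (and t = -9).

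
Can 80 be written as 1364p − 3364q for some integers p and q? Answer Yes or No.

Yes

By Bézout, 1364p − 3364q = 80 has integer solutions iff gcd(1364, 3364) | 80.
Euclid: 3364 = 2·1364 + 636; 1364 = 2·636 + 92; 636 = 6·92 + 84; 92 = 1·84 + 8; 84 = 10·8 + 4; 8 = 2·4 + 0. gcd = 4; 80 mod 4 = 0. Yes.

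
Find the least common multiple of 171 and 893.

8037

171 = 3² · 19; 893 = 19 · 47
max exponents: 3² · 19 · 47 = 8037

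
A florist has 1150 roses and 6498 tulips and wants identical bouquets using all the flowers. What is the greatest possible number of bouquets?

2

1150 = 2 · 5² · 23
6498 = 2 · 3² · 19²
Common: 2 = 2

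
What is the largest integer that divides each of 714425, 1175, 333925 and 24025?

25

gcd(714425, 1175): 714425 = 608·1175 + 25; 1175 = 47·25 + 0 → 25
gcd(25, 333925): 333925 = 13357·25 + 0 → 25
gcd(25, 24025): 24025 = 961·25 + 0 → 25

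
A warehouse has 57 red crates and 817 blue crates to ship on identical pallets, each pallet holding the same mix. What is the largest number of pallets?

19

Euclid: 817 = 14·57 + 19; 57 = 3·19 + 0. Last nonzero remainder: 19.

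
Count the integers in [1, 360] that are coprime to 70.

123

70 = 2·5·7. Inclusion–exclusion on these primes:
360 − ⌊360/2⌋ − ⌊360/5⌋ − ⌊360/7⌋ + ⌊360/10⌋ + ⌊360/14⌋ + ⌊360/35⌋ − ⌊360/70⌋ = 123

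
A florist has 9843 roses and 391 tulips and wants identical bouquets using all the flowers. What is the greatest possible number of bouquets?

17

Euclid: 9843 = 25·391 + 68; 391 = 5·68 + 51; 68 = 1·51 + 17; 51 = 3·17 + 0. Last nonzero remainder: 17.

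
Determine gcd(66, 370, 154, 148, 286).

gcd(66, 370): 370 = 5·66 + 40; 66 = 1·40 + 26; 40 = 1·26 + 14; 26 = 1·14 + 12; 14 = 1·12 + 2; 12 = 6·2 + 0 → 2
gcd(2, 154): 154 = 77·2 + 0 → 2
gcd(2, 148): 148 = 74·2 + 0 → 2
gcd(2, 286): 286 = 143·2 + 0 → 2

2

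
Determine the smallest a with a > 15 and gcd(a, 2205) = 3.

24

Multiples of 3 above 15: 3·6, 3·7, … . Need the cofactor coprime to 2205/3 = 735.
Checking s = 6, 7, … the first with gcd(s, 735) = 1 is s = 8, giving 24.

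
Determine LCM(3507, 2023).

gcd first: 3507 = 1·2023 + 1484; 2023 = 1·1484 + 539; 1484 = 2·539 + 406; 539 = 1·406 + 133; 406 = 3·133 + 7; 133 = 19·7 + 0 → gcd = 7
lcm = 3507·2023/gcd = 7094661/7 = 1013523

1013523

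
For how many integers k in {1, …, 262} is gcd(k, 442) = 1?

442 = 2·13·17. Inclusion–exclusion on these primes:
262 − ⌊262/2⌋ − ⌊262/13⌋ − ⌊262/17⌋ + ⌊262/26⌋ + ⌊262/34⌋ + ⌊262/221⌋ − ⌊262/442⌋ = 114

114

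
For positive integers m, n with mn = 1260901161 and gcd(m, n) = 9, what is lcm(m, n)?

For any two positive integers, gcd × lcm equals their product. Hence lcm = 1260901161 / 9 = 140100129.

140100129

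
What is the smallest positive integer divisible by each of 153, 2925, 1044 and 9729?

6235316100

lcm(153, 2925) = 153·2925/gcd = 447525/9 = 49725
lcm(49725, 1044) = 49725·1044/gcd = 51912900/9 = 5768100
lcm(5768100, 9729) = 5768100·9729/gcd = 56117844900/9 = 6235316100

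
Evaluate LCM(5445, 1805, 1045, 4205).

1653107445

5445 = 3² · 5 · 11²; 1805 = 5 · 19²; 1045 = 5 · 11 · 19; 4205 = 5 · 29²
lcm takes max exponent of each prime: 3² · 5 · 11² · 19² · 29² = 1653107445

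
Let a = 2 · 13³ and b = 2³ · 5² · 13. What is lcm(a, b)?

max exponent per prime: 2³ · 5² · 13³ = 439400

439400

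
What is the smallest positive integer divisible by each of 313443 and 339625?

430984125

313443 = 3³ · 13 · 19 · 47; 339625 = 5³ · 11 · 13 · 19
max exponents: 3³ · 5³ · 11 · 13 · 19 · 47 = 430984125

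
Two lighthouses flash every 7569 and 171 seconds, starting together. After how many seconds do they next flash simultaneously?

gcd first: 7569 = 44·171 + 45; 171 = 3·45 + 36; 45 = 1·36 + 9; 36 = 4·9 + 0 → gcd = 9
lcm = 7569·171/gcd = 1294299/9 = 143811

143811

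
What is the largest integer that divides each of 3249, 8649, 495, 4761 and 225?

3249 = 3² · 19²; 8649 = 3² · 31²; 495 = 3² · 5 · 11; 4761 = 3² · 23²; 225 = 3² · 5²
gcd takes min exponent of each prime: 3² = 9

9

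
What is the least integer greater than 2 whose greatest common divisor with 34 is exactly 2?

34 = 2·17. Any k with gcd(k, 34) = 2 is a multiple of 2, say 2s, with s coprime to 17.
Need s > 2/2, so s ≥ 2. First s ≥ 2 with gcd(s, 17) = 1 is s = 2. Thus k = 2·2 = 4.

4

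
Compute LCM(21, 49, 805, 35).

21 = 3 · 7; 49 = 7²; 805 = 5 · 7 · 23; 35 = 5 · 7
lcm takes max exponent of each prime: 3 · 5 · 7² · 23 = 16905

16905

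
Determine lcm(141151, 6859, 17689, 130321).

141151 = 17 · 19² · 23; 6859 = 19³; 17689 = 7² · 19²; 130321 = 19⁴
lcm takes max exponent of each prime: 7² · 17 · 19⁴ · 23 = 2496820039

2496820039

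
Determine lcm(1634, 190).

8170

gcd first: 1634 = 8·190 + 114; 190 = 1·114 + 76; 114 = 1·76 + 38; 76 = 2·38 + 0 → gcd = 38
lcm = 1634·190/gcd = 310460/38 = 8170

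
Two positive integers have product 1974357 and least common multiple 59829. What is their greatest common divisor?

gcd·lcm = product, so gcd = 1974357/59829 = 33.

33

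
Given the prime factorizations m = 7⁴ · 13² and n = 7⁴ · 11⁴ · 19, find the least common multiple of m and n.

112876414651

max exponent per prime: 7⁴ · 11⁴ · 13² · 19 = 112876414651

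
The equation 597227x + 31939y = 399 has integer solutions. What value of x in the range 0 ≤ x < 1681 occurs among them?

Reduce mod 31939: 597227x ≡ 399 (mod 31939). With g = gcd(597227, 31939) = 19 dividing 399, divide through: 31433x ≡ 21 (mod 1681).
Since gcd(31433, 1681) = 1, x ≡ 21·(31433)⁻¹ ≡ 1372 (mod 1681). Smallest non-negative: 1372.

1372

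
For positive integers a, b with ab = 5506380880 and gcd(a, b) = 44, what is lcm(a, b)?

125145020

gcd·lcm = product, so lcm = 5506380880/44 = 125145020.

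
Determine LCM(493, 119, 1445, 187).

493 = 17 · 29; 119 = 7 · 17; 1445 = 5 · 17²; 187 = 11 · 17
lcm takes max exponent of each prime: 5 · 7 · 11 · 17² · 29 = 3226685

3226685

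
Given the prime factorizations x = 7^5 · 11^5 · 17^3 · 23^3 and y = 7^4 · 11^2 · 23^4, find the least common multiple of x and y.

max exponent per prime: 7^5 · 11^5 · 17^3 · 23^4 = 3721446107275908781

3721446107275908781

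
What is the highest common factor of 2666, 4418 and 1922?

2

gcd(2666, 4418): 4418 = 1·2666 + 1752; 2666 = 1·1752 + 914; 1752 = 1·914 + 838; 914 = 1·838 + 76; 838 = 11·76 + 2; 76 = 38·2 + 0 → 2
gcd(2, 1922): 1922 = 961·2 + 0 → 2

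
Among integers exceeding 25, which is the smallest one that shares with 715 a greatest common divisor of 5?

715 = 5·143. Any a with gcd(a, 715) = 5 is a multiple of 5, say 5s, with s coprime to 143.
Need s > 25/5, so s ≥ 6. First s ≥ 6 with gcd(s, 143) = 1 is s = 6. Thus a = 5·6 = 30.

30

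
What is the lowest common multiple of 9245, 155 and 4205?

9245 = 5 · 43²; 155 = 5 · 31; 4205 = 5 · 29²
lcm takes max exponent of each prime: 5 · 29² · 31 · 43² = 241026395

241026395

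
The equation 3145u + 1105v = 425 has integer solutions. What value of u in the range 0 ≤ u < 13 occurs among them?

Euclid: 3145 = 2·1105 + 935; 1105 = 1·935 + 170; 935 = 5·170 + 85; 170 = 2·85 + 0 → gcd = 85; 425 = 85·5.
Back-substitution yields 3145·(6) + 1105·(-17) = 85, so one solution is u = 6·5 = 30, v = -17·5 = -85.
Solutions in u differ by 1105/85 = 13; the one in [0, 13) is 30 mod 13 = 4.

4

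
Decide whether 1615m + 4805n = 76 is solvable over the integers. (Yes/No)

By Bézout, 1615m + 4805n = 76 has integer solutions iff gcd(1615, 4805) | 76.
Euclid: 4805 = 2·1615 + 1575; 1615 = 1·1575 + 40; 1575 = 39·40 + 15; 40 = 2·15 + 10; 15 = 1·10 + 5; 10 = 2·5 + 0. gcd = 5; 76 mod 5 = 1. No.

No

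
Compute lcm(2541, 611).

2541 = 3 · 7 · 11²; 611 = 13 · 47
max exponents: 3 · 7 · 11² · 13 · 47 = 1552551

1552551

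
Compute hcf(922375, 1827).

1

922375 = 5³ · 47 · 157
1827 = 3² · 7 · 29
Common: 1 = 1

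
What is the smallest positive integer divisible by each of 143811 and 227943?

191700063

143811 = 3² · 19 · 29²; 227943 = 3² · 19 · 31 · 43
max exponents: 3² · 19 · 29² · 31 · 43 = 191700063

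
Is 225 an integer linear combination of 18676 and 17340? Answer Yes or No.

gcd(18676, 17340): 18676 = 1·17340 + 1336; 17340 = 12·1336 + 1308; 1336 = 1·1308 + 28; 1308 = 46·28 + 20; 28 = 1·20 + 8; 20 = 2·8 + 4; 8 = 2·4 + 0 → 4
4 does not divide 225, so a solution does not exist.

No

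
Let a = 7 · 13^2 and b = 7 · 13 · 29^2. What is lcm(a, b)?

max exponent per prime: 7 · 13^2 · 29^2 = 994903

994903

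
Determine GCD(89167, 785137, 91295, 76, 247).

89167 = 13 · 19³; 785137 = 19 · 31² · 43; 91295 = 5 · 19 · 31²; 76 = 2² · 19; 247 = 13 · 19
gcd takes min exponent of each prime: 19 = 19

19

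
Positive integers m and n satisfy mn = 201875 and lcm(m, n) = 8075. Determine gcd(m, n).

gcd·lcm = product, so gcd = 201875/8075 = 25.

25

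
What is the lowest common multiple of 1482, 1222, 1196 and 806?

99326604

lcm(1482, 1222) = 1482·1222/gcd = 1811004/26 = 69654
lcm(69654, 1196) = 69654·1196/gcd = 83306184/26 = 3204084
lcm(3204084, 806) = 3204084·806/gcd = 2582491704/26 = 99326604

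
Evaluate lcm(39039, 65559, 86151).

39039 = 3 · 7 · 11 · 13²; 65559 = 3 · 13 · 41²; 86151 = 3 · 13 · 47²
lcm takes max exponent of each prime: 3 · 7 · 11 · 13² · 41² · 47² = 144964650831

144964650831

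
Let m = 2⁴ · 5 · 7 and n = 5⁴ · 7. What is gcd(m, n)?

min exponent per shared prime: 5 · 7 = 35

35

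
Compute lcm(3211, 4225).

80275

3211 = 13² · 19; 4225 = 5² · 13²
max exponents: 5² · 13² · 19 = 80275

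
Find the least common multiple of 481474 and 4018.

gcd first: 481474 = 119·4018 + 3332; 4018 = 1·3332 + 686; 3332 = 4·686 + 588; 686 = 1·588 + 98; 588 = 6·98 + 0 → gcd = 98
lcm = 481474·4018/gcd = 1934562532/98 = 19740434

19740434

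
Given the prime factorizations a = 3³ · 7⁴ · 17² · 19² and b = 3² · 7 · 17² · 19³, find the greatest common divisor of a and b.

6572727

min exponent per shared prime: 3² · 7 · 17² · 19² = 6572727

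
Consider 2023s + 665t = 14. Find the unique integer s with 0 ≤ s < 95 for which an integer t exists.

48

Reduce mod 665: 2023s ≡ 14 (mod 665). With g = gcd(2023, 665) = 7 dividing 14, divide through: 289s ≡ 2 (mod 95).
Since gcd(289, 95) = 1, s ≡ 2·(289)⁻¹ ≡ 48 (mod 95). Smallest non-negative: 48.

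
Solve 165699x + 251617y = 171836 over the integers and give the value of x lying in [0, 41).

Euclid: 251617 = 1·165699 + 85918; 165699 = 1·85918 + 79781; 85918 = 1·79781 + 6137; 79781 = 13·6137 + 0 → gcd = 6137; 171836 = 6137·28.
Back-substitution yields 165699·(-3) + 251617·(2) = 6137, so one solution is x = -3·28 = -84, y = 2·28 = 56.
Solutions in x differ by 251617/6137 = 41; the one in [0, 41) is -84 mod 41 = 39.

39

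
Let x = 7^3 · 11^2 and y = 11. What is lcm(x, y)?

41503

max exponent per prime: 7^3 · 11^2 = 41503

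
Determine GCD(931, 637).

49

Euclid: 931 = 1·637 + 294; 637 = 2·294 + 49; 294 = 6·49 + 0. Last nonzero remainder: 49.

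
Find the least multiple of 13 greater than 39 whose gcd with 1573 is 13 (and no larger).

1573 = 13·121. Any k with gcd(k, 1573) = 13 is a multiple of 13, say 13s, with s coprime to 121.
Need s > 39/13, so s ≥ 4. First s ≥ 4 with gcd(s, 121) = 1 is s = 4. Thus k = 13·4 = 52.

52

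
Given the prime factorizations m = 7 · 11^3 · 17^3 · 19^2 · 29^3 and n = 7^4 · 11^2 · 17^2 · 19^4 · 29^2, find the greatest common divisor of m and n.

min exponent per shared prime: 7 · 11^2 · 17^2 · 19^2 · 29^2 = 74316363583

74316363583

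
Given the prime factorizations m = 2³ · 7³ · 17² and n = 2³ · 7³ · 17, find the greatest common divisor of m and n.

46648

min exponent per shared prime: 2³ · 7³ · 17 = 46648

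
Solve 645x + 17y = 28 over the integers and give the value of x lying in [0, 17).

Euclid: 645 = 37·17 + 16; 17 = 1·16 + 1; 16 = 16·1 + 0 → gcd = 1; 28 = 1·28.
Back-substitution yields 645·(-1) + 17·(38) = 1, so one solution is x = -1·28 = -28, y = 38·28 = 1064.
Solutions in x differ by 17/1 = 17; the one in [0, 17) is -28 mod 17 = 6.

6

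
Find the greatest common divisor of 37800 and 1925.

175

Euclid: 37800 = 19·1925 + 1225; 1925 = 1·1225 + 700; 1225 = 1·700 + 525; 700 = 1·525 + 175; 525 = 3·175 + 0. Last nonzero remainder: 175.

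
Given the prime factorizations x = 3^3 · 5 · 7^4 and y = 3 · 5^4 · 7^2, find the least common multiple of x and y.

40516875

max exponent per prime: 3^3 · 5^4 · 7^4 = 40516875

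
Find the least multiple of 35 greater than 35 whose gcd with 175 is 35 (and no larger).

gcd(t, 175) = 35 forces 35 | t; write t = 35s. Then gcd(35s, 35·5) = 35·gcd(s, 5), so need gcd(s, 5) = 1.
35s > 35 gives s ≥ 2. The least s ≥ 2 coprime to 5 is 2, so t = 35·2 = 70.

70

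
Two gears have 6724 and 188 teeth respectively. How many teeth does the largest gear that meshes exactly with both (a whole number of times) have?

Euclid: 6724 = 35·188 + 144; 188 = 1·144 + 44; 144 = 3·44 + 12; 44 = 3·12 + 8; 12 = 1·8 + 4; 8 = 2·4 + 0. Last nonzero remainder: 4.

4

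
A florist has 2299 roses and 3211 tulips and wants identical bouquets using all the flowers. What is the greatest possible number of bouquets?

19

Euclid: 3211 = 1·2299 + 912; 2299 = 2·912 + 475; 912 = 1·475 + 437; 475 = 1·437 + 38; 437 = 11·38 + 19; 38 = 2·19 + 0. Last nonzero remainder: 19.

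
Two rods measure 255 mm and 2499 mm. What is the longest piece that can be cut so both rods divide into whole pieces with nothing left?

255 = 3 · 5 · 17
2499 = 3 · 7² · 17
Common: 3 · 17 = 51

51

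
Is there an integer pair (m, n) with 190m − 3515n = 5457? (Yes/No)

No

By Bézout, 190m − 3515n = 5457 has integer solutions iff gcd(190, 3515) | 5457.
Euclid: 3515 = 18·190 + 95; 190 = 2·95 + 0. gcd = 95; 5457 mod 95 = 42. No.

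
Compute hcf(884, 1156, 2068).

884 = 2² · 13 · 17; 1156 = 2² · 17²; 2068 = 2² · 11 · 47
gcd takes min exponent of each prime: 2² = 4

4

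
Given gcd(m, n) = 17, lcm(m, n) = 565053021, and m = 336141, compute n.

28577

m·n = gcd·lcm = 17·565053021 = 9605901357, so n = 9605901357/336141 = 28577.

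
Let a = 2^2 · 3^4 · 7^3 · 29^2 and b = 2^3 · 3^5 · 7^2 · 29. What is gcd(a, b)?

460404

min exponent per shared prime: 2^2 · 3^4 · 7^2 · 29 = 460404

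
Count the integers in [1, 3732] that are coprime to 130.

1378

130 = 2·5·13. Inclusion–exclusion on these primes:
3732 − ⌊3732/2⌋ − ⌊3732/5⌋ − ⌊3732/13⌋ + ⌊3732/10⌋ + ⌊3732/26⌋ + ⌊3732/65⌋ − ⌊3732/130⌋ = 1378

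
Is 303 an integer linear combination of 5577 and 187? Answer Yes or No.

gcd(5577, 187): 5577 = 29·187 + 154; 187 = 1·154 + 33; 154 = 4·33 + 22; 33 = 1·22 + 11; 22 = 2·11 + 0 → 11
11 does not divide 303, so a solution does not exist.

No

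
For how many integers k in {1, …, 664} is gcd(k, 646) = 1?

646 = 2·17·19. Inclusion–exclusion on these primes:
664 − ⌊664/2⌋ − ⌊664/17⌋ − ⌊664/19⌋ + ⌊664/34⌋ + ⌊664/38⌋ + ⌊664/323⌋ − ⌊664/646⌋ = 296

296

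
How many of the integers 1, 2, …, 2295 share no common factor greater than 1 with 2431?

1814

Prime factors of 2431: 11, 13, 17. Count integers ≤ 2295 divisible by none of them.
By inclusion–exclusion: 2295 − ⌊2295/11⌋ − ⌊2295/13⌋ − ⌊2295/17⌋ + ⌊2295/143⌋ + ⌊2295/187⌋ + ⌊2295/221⌋ − ⌊2295/2431⌋ = 1814.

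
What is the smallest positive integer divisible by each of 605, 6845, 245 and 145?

1176936145

605 = 5 · 11²; 6845 = 5 · 37²; 245 = 5 · 7²; 145 = 5 · 29
lcm takes max exponent of each prime: 5 · 7² · 11² · 29 · 37² = 1176936145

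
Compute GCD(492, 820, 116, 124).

4

gcd(492, 820): 820 = 1·492 + 328; 492 = 1·328 + 164; 328 = 2·164 + 0 → 164
gcd(164, 116): 164 = 1·116 + 48; 116 = 2·48 + 20; 48 = 2·20 + 8; 20 = 2·8 + 4; 8 = 2·4 + 0 → 4
gcd(4, 124): 124 = 31·4 + 0 → 4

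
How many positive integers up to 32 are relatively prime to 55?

24

Prime factors of 55: 5, 11. Count integers ≤ 32 divisible by none of them.
By inclusion–exclusion: 32 − ⌊32/5⌋ − ⌊32/11⌋ + ⌊32/55⌋ = 24.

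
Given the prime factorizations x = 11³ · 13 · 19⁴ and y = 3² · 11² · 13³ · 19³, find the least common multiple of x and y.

3429770224023

max exponent per prime: 3² · 11³ · 13³ · 19⁴ = 3429770224023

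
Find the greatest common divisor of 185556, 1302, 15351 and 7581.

185556 = 2² · 3 · 7 · 47²; 1302 = 2 · 3 · 7 · 31; 15351 = 3 · 7 · 17 · 43; 7581 = 3 · 7 · 19²
gcd takes min exponent of each prime: 3 · 7 = 21

21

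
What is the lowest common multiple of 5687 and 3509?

164923

gcd first: 5687 = 1·3509 + 2178; 3509 = 1·2178 + 1331; 2178 = 1·1331 + 847; 1331 = 1·847 + 484; 847 = 1·484 + 363; 484 = 1·363 + 121; 363 = 3·121 + 0 → gcd = 121
lcm = 5687·3509/gcd = 19955683/121 = 164923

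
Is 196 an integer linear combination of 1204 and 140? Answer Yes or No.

gcd(1204, 140): 1204 = 8·140 + 84; 140 = 1·84 + 56; 84 = 1·56 + 28; 56 = 2·28 + 0 → 28
28 divides 196, so a solution exists.

Yes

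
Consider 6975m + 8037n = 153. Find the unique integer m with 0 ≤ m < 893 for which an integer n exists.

295

Euclid: 8037 = 1·6975 + 1062; 6975 = 6·1062 + 603; 1062 = 1·603 + 459; 603 = 1·459 + 144; 459 = 3·144 + 27; 144 = 5·27 + 9; 27 = 3·9 + 0 → gcd = 9; 153 = 9·17.
Back-substitution yields 6975·(280) + 8037·(-243) = 9, so one solution is m = 280·17 = 4760, n = -243·17 = -4131.
Solutions in m differ by 8037/9 = 893; the one in [0, 893) is 4760 mod 893 = 295.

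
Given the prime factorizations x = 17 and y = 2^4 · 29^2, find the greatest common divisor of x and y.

min exponent per shared prime: (none) = 1

1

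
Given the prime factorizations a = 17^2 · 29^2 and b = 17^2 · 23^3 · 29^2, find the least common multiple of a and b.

2957177183

max exponent per prime: 17^2 · 23^3 · 29^2 = 2957177183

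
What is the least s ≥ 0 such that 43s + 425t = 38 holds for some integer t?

416

Reduce mod 425: 43s ≡ 38 (mod 425). With g = gcd(43, 425) = 1 dividing 38, divide through: 43s ≡ 38 (mod 425).
Since gcd(43, 425) = 1, s ≡ 38·(43)⁻¹ ≡ 416 (mod 425). Smallest non-negative: 416.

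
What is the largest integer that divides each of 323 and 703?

323 = 17 · 19
703 = 19 · 37
Common: 19 = 19

19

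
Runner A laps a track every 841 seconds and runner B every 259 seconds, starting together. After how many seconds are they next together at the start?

217819

gcd first: 841 = 3·259 + 64; 259 = 4·64 + 3; 64 = 21·3 + 1; 3 = 3·1 + 0 → gcd = 1
lcm = 841·259/gcd = 217819/1 = 217819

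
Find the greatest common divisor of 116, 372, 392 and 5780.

116 = 2² · 29; 372 = 2² · 3 · 31; 392 = 2³ · 7²; 5780 = 2² · 5 · 17²
gcd takes min exponent of each prime: 2² = 4

4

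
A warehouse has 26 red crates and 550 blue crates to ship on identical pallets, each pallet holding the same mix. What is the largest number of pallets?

26 = 2 · 13
550 = 2 · 5² · 11
Common: 2 = 2

2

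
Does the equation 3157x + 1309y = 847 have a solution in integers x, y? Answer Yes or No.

Yes

By Bézout, 3157x + 1309y = 847 has integer solutions iff gcd(3157, 1309) | 847.
Euclid: 3157 = 2·1309 + 539; 1309 = 2·539 + 231; 539 = 2·231 + 77; 231 = 3·77 + 0. gcd = 77; 847 mod 77 = 0. Yes.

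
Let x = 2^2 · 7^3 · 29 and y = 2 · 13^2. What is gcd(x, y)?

2

min exponent per shared prime: 2 = 2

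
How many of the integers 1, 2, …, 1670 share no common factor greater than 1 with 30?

Prime factors of 30: 2, 3, 5. Count integers ≤ 1670 divisible by none of them.
By inclusion–exclusion: 1670 − ⌊1670/2⌋ − ⌊1670/3⌋ − ⌊1670/5⌋ + ⌊1670/6⌋ + ⌊1670/10⌋ + ⌊1670/15⌋ − ⌊1670/30⌋ = 446.

446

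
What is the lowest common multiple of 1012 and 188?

gcd first: 1012 = 5·188 + 72; 188 = 2·72 + 44; 72 = 1·44 + 28; 44 = 1·28 + 16; 28 = 1·16 + 12; 16 = 1·12 + 4; 12 = 3·4 + 0 → gcd = 4
lcm = 1012·188/gcd = 190256/4 = 47564

47564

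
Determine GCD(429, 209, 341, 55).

gcd(429, 209): 429 = 2·209 + 11; 209 = 19·11 + 0 → 11
gcd(11, 341): 341 = 31·11 + 0 → 11
gcd(11, 55): 55 = 5·11 + 0 → 11

11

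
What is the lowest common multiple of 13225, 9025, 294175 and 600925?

13225 = 5² · 23²; 9025 = 5² · 19²; 294175 = 5² · 7 · 41²; 600925 = 5² · 13 · 43²
lcm takes max exponent of each prime: 5² · 7 · 13 · 19² · 23² · 41² · 43² = 1350357931106275

1350357931106275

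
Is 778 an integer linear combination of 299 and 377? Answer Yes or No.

By Bézout, 299p − 377q = 778 has integer solutions iff gcd(299, 377) | 778.
Euclid: 377 = 1·299 + 78; 299 = 3·78 + 65; 78 = 1·65 + 13; 65 = 5·13 + 0. gcd = 13; 778 mod 13 = 11. No.

No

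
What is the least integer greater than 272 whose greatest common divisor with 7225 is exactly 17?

306

7225 = 17·425. Any x with gcd(x, 7225) = 17 is a multiple of 17, say 17s, with s coprime to 425.
Need s > 272/17, so s ≥ 17. First s ≥ 17 with gcd(s, 425) = 1 is s = 18. Thus x = 17·18 = 306.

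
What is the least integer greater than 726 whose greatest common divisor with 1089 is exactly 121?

Multiples of 121 above 726: 121·7, 121·8, … . Need the cofactor coprime to 1089/121 = 9.
Checking s = 7, 8, … the first with gcd(s, 9) = 1 is s = 7, giving 847.

847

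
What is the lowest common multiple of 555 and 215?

gcd first: 555 = 2·215 + 125; 215 = 1·125 + 90; 125 = 1·90 + 35; 90 = 2·35 + 20; 35 = 1·20 + 15; 20 = 1·15 + 5; 15 = 3·5 + 0 → gcd = 5
lcm = 555·215/gcd = 119325/5 = 23865

23865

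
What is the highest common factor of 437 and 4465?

437 = 19 · 23
4465 = 5 · 19 · 47
Common: 19 = 19

19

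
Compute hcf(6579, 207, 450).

6579 = 3² · 17 · 43; 207 = 3² · 23; 450 = 2 · 3² · 5²
gcd takes min exponent of each prime: 3² = 9

9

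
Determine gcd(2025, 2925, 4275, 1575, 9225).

gcd(2025, 2925): 2925 = 1·2025 + 900; 2025 = 2·900 + 225; 900 = 4·225 + 0 → 225
gcd(225, 4275): 4275 = 19·225 + 0 → 225
gcd(225, 1575): 1575 = 7·225 + 0 → 225
gcd(225, 9225): 9225 = 41·225 + 0 → 225

225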